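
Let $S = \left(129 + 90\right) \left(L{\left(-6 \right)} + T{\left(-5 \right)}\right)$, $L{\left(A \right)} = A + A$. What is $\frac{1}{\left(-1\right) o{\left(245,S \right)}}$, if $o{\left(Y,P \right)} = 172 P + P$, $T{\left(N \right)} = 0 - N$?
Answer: $\frac{1}{265209} \approx 3.7706 \cdot 10^{-6}$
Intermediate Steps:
$T{\left(N \right)} = - N$
$L{\left(A \right)} = 2 A$
$S = -1533$ ($S = \left(129 + 90\right) \left(2 \left(-6\right) - -5\right) = 219 \left(-12 + 5\right) = 219 \left(-7\right) = -1533$)
$o{\left(Y,P \right)} = 173 P$
$\frac{1}{\left(-1\right) o{\left(245,S \right)}} = \frac{1}{\left(-1\right) 173 \left(-1533\right)} = \frac{1}{\left(-1\right) \left(-265209\right)} = \frac{1}{265209}$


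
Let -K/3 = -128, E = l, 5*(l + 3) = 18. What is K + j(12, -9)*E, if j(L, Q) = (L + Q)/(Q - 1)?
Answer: 19191/50 ≈ 383.82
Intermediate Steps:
j(L, Q) = (L + Q)/(-1 + Q)
l = 3/5 (l = -3 + (1/5)*18 = -3 + 18/5 = 3/5 ≈ 0.60000)
E = 3/5 ≈ 0.60000
K = 384 (K = -3*(-128) = 384)
K + j(12, -9)*E = 384 + ((12 - 9)/(-1 - 9))*(3/5) = 384 + (3/(-10))*(3/5) = 384 - 1/10*3*(3/5) = 384 - 3/10*3/5 = 384 - 9/50 = 19191/50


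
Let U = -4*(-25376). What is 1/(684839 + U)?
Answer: 1/786343 ≈ 1.2717e-6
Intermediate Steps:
U = 101504
1/(684839 + U) = 1/(684839 + 101504) = 1/786343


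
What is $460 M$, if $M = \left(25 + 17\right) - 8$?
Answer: $15640$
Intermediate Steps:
$M = 34$ ($M = 42 - 8 = 34$)
$460 M = 460 \cdot 34 = 15640$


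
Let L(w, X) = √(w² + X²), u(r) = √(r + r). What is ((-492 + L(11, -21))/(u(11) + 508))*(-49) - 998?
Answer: -40879842/43007 - 12446*√562/129021 - 4018*√22/43007 + 49*√3091/129021 ≈ -953.24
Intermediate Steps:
u(r) = √2*√r (u(r) = √(2*r) = √2*√r)
L(w, X) = √(X² + w²)
((-492 + L(11, -21))/(u(11) + 508))*(-49) - 998 = ((-492 + √((-21)² + 11²))/(√2*√11 + 508))*(-49) - 998 = ((-492 + √(441 + 121))/(√22 + 508))*(-49) - 998 = ((-492 + √562)/(508 + √22))*(-49) - 998 = -49*(-492 + √562)/(508 + √22) - 998 = -998 - 49*(-492 + √562)/(508 + √22)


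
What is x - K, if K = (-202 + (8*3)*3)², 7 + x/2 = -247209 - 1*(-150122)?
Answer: -211088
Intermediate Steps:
x = -194188 (x = -14 + 2*(-247209 - 1*(-150122)) = -14 + 2*(-247209 + 150122) = -14 + 2*(-97087) = -14 - 194174 = -194188)
K = 16900 (K = (-202 + 24*3)² = (-202 + 72)² = (-130)² = 16900)
x - K = -194188 - 1*16900 = -194188 - 16900 = -211088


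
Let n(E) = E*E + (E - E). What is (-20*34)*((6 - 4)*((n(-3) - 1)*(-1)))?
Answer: 10880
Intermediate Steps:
n(E) = E² (n(E) = E² + 0 = E²)
(-20*34)*((6 - 4)*((n(-3) - 1)*(-1))) = (-20*34)*((6 - 4)*(((-3)² - 1)*(-1))) = -1360*(9 - 1)*(-1) = -1360*8*(-1) = -1360*(-8) = -680*(-16) = 10880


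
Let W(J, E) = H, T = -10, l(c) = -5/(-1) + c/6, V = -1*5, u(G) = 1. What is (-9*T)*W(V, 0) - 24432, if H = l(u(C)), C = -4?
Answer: -23967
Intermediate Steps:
V = -5
l(c) = 5 + c/6 (l(c) = -5*(-1) + c*(⅙) = 5 + c/6)
H = 31/6 (H = 5 + (⅙)*1 = 5 + ⅙ = 31/6 ≈ 5.1667)
W(J, E) = 31/6
(-9*T)*W(V, 0) - 24432 = -9*(-10)*(31/6) - 24432 = 90*(31/6) - 24432 = 465 - 24432 = -23967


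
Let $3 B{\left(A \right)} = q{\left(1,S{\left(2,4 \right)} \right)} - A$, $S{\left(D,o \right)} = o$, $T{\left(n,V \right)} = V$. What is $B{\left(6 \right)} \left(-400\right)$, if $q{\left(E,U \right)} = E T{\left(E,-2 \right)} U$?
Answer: $\frac{5600}{3} \approx 1866.7$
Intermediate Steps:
$q{\left(E,U \right)} = - 2 E U$ ($q{\left(E,U \right)} = E \left(-2\right) U = - 2 E U$)
$B{\left(A \right)} = - \frac{8}{3} - \frac{A}{3}$ ($B{\left(A \right)} = \frac{\left(-2\right) 1 \cdot 4 - A}{3} = \frac{-8 - A}{3} = - \frac{8}{3} - \frac{A}{3}$)
$B{\left(6 \right)} \left(-400\right) = \left(- \frac{8}{3} - 2\right) \left(-400\right) = \left(- \frac{14}{3}\right) \left(-400\right) = \frac{5600}{3}$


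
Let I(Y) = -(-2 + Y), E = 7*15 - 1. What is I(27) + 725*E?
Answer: 75375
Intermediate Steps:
E = 104 (E = 105 - 1 = 104)
I(Y) = 2 - Y
I(27) + 725*E = (2 - 1*27) + 725*104 = (2 - 27) + 75400 = -25 + 75400 = 75375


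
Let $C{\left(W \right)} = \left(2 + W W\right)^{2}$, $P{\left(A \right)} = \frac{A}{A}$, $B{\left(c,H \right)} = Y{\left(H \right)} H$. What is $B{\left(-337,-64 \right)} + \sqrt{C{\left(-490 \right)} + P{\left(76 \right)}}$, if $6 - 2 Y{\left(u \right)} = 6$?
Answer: $\sqrt{57648970405} \approx 2.401 \cdot 10^{5}$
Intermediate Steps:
$Y{\left(u \right)} = 0$ ($Y{\left(u \right)} = 3 - 3 = 0$)
$B{\left(c,H \right)} = 0$ ($B{\left(c,H \right)} = 0 H = 0$)
$P{\left(A \right)} = 1$
$C{\left(W \right)} = \left(2 + W^{2}\right)^{2}$
$B{\left(-337,-64 \right)} + \sqrt{C{\left(-490 \right)} + P{\left(76 \right)}} = 0 + \sqrt{\left(2 + \left(-490\right)^{2}\right)^{2} + 1} = 0 + \sqrt{\left(2 + 240100\right)^{2} + 1} = 0 + \sqrt{240102^{2} + 1} = 0 + \sqrt{57648970404 + 1} = 0 + \sqrt{57648970405} = \sqrt{57648970405}$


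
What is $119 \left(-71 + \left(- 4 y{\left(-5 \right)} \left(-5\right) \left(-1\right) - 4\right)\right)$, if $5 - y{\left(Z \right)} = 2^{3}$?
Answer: $-1785$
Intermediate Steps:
$y{\left(Z \right)} = -3$ ($y{\left(Z \right)} = 5 - 2^{3} = 5 - 8 = -3$)
$119 \left(-71 + \left(- 4 y{\left(-5 \right)} \left(-5\right) \left(-1\right) - 4\right)\right) = 119 \left(-71 - \left(4 - \left(-4\right) \left(-3\right) \left(-5\right) \left(-1\right)\right)\right) = 119 \left(-71 - \left(4 - 12 \left(-5\right) \left(-1\right)\right)\right) = 119 \left(-71 - -56\right) = 119 \left(-71 + \left(60 - 4\right)\right) = 119 \left(-71 + 56\right) = 119 \left(-15\right) = -1785$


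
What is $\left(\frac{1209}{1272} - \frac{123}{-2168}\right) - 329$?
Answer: $- \frac{9421921}{28726} \approx -327.99$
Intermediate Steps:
$\left(\frac{1209}{1272} - \frac{123}{-2168}\right) - 329 = \left(1209 \cdot \frac{1}{1272} - - \frac{123}{2168}\right) - 329 = \left(\frac{403}{424} + \frac{123}{2168}\right) - 329 = \frac{28933}{28726} - 329 = - \frac{9421921}{28726}$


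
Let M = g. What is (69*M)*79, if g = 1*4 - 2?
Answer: 10902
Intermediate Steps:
g = 2 (g = 4 - 2 = 2)
M = 2
(69*M)*79 = (69*2)*79 = 138*79 = 10902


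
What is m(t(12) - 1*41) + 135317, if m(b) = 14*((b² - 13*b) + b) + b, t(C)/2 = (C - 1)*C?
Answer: 794282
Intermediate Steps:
t(C) = 2*C*(-1 + C) (t(C) = 2*((C - 1)*C) = 2*((-1 + C)*C) = 2*(C*(-1 + C)) = 2*C*(-1 + C))
m(b) = -167*b + 14*b² (m(b) = 14*(b² - 12*b) + b = (-168*b + 14*b²) + b = -167*b + 14*b²)
m(t(12) - 1*41) + 135317 = (2*12*(-1 + 12) - 1*41)*(-167 + 14*(2*12*(-1 + 12) - 1*41)) + 135317 = (2*12*11 - 41)*(-167 + 14*(2*12*11 - 41)) + 135317 = (264 - 41)*(-167 + 14*(264 - 41)) + 135317 = 223*(-167 + 14*223) + 135317 = 223*(-167 + 3122) + 135317 = 223*2955 + 135317 = 658965 + 135317 = 794282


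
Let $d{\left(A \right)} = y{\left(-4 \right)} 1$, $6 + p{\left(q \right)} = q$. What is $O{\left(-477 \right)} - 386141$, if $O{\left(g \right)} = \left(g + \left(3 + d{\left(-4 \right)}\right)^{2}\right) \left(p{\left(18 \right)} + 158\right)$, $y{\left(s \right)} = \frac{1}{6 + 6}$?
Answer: $- \frac{33524267}{72} \approx -4.6562 \cdot 10^{5}$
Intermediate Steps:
$p{\left(q \right)} = -6 + q$
$y{\left(s \right)} = \frac{1}{12}$
$d{\left(A \right)} = \frac{1}{12}$ ($d{\left(A \right)} = \frac{1}{12} \cdot 1 = \frac{1}{12}$)
$O{\left(g \right)} = \frac{116365}{72} + 170 g$ ($O{\left(g \right)} = \left(g + \left(3 + \frac{1}{12}\right)^{2}\right) \left(\left(-6 + 18\right) + 158\right) = \left(g + \left(\frac{37}{12}\right)^{2}\right) \left(12 + 158\right) = \left(g + \frac{1369}{144}\right) 170 = \left(\frac{1369}{144} + g\right) 170 = \frac{116365}{72} + 170 g$)
$O{\left(-477 \right)} - 386141 = \left(\frac{116365}{72} + 170 \left(-477\right)\right) - 386141 = \left(\frac{116365}{72} - 81090\right) - 386141 = - \frac{5722115}{72} - 386141 = - \frac{33524267}{72}$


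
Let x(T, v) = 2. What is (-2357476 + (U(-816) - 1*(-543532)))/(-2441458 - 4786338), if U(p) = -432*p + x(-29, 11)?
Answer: 730715/3613898 ≈ 0.20220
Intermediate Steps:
U(p) = 2 - 432*p (U(p) = -432*p + 2 = 2 - 432*p)
(-2357476 + (U(-816) - 1*(-543532)))/(-2441458 - 4786338) = (-2357476 + ((2 - 432*(-816)) - 1*(-543532)))/(-2441458 - 4786338) = (-2357476 + ((2 + 352512) + 543532))/(-7227796) = (-2357476 + (352514 + 543532))*(-1/7227796) = (-2357476 + 896046)*(-1/7227796) = -1461430*(-1/7227796) = 730715/3613898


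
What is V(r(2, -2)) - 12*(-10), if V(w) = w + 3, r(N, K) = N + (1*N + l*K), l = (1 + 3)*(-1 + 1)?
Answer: 127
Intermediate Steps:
l = 0 (l = 4*0 = 0)
r(N, K) = 2*N (r(N, K) = N + (1*N + 0*K) = N + (N + 0) = N + N = 2*N)
V(w) = 3 + w
V(r(2, -2)) - 12*(-10) = (3 + 2*2) - 12*(-10) = (3 + 4) + 120 = 7 + 120 = 127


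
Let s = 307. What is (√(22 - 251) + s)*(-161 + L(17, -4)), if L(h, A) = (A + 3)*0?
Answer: -49427 - 161*I*√229 ≈ -49427.0 - 2436.4*I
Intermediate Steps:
L(h, A) = 0 (L(h, A) = (3 + A)*0 = 0)
(√(22 - 251) + s)*(-161 + L(17, -4)) = (√(22 - 251) + 307)*(-161 + 0) = (√(-229) + 307)*(-161) = (I*√229 + 307)*(-161) = (307 + I*√229)*(-161) = -49427 - 161*I*√229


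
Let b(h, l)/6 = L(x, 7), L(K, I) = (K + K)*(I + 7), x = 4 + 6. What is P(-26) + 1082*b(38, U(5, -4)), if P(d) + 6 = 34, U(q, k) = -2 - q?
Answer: 1817788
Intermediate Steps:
P(d) = 28 (P(d) = -6 + 34 = 28)
x = 10
L(K, I) = 2*K*(7 + I) (L(K, I) = (2*K)*(7 + I) = 2*K*(7 + I))
b(h, l) = 1680 (b(h, l) = 6*(2*10*(7 + 7)) = 6*(2*10*14) = 6*280 = 1680)
P(-26) + 1082*b(38, U(5, -4)) = 28 + 1082*1680 = 28 + 1817760 = 1817788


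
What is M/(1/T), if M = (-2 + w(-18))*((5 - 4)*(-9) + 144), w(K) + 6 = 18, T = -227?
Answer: -306450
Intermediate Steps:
w(K) = 12 (w(K) = -6 + 18 = 12)
M = 1350 (M = (-2 + 12)*((5 - 4)*(-9) + 144) = 10*(1*(-9) + 144) = 10*(-9 + 144) = 10*135 = 1350)
M/(1/T) = 1350/(1/(-227)) = 1350/(-1/227) = 1350*(-227) = -306450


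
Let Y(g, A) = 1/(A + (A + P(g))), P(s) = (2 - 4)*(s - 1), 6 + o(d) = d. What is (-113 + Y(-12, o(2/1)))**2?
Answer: 4133089/324 ≈ 12756.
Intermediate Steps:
o(d) = -6 + d
P(s) = 2 - 2*s (P(s) = -2*(-1 + s) = 2 - 2*s)
Y(g, A) = 1/(2 - 2*g + 2*A) (Y(g, A) = 1/(A + (A + (2 - 2*g))) = 1/(A + (2 + A - 2*g)) = 1/(2 - 2*g + 2*A))
(-113 + Y(-12, o(2/1)))**2 = (-113 + 1/(2*(1 + (-6 + 2/1) - 1*(-12))))**2 = (-113 + 1/(2*(1 + (-6 + 2*1) + 12)))**2 = (-113 + 1/(2*(1 + (-6 + 2) + 12)))**2 = (-113 + 1/(2*(1 - 4 + 12)))**2 = (-113 + (1/2)/9)**2 = (-113 + (1/2)*(1/9))**2 = (-113 + 1/18)**2 = (-2033/18)**2 = 4133089/324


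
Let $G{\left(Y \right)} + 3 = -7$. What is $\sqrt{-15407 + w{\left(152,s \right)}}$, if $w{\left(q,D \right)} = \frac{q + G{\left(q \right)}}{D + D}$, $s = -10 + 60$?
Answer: $\frac{i \sqrt{1540558}}{10} \approx 124.12 i$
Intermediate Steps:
$G{\left(Y \right)} = -10$ ($G{\left(Y \right)} = -3 - 7 = -10$)
$s = 50$
$w{\left(q,D \right)} = \frac{-10 + q}{2 D}$ ($w{\left(q,D \right)} = \frac{q - 10}{D + D} = \frac{-10 + q}{2 D}$)
$\sqrt{-15407 + w{\left(152,s \right)}} = \sqrt{-15407 + \frac{-10 + 152}{2 \cdot 50}} = \sqrt{-15407 + \frac{1}{2} \cdot \frac{1}{50} \cdot 142} = \sqrt{-15407 + \frac{71}{50}} = \sqrt{- \frac{770279}{50}} = \frac{i \sqrt{1540558}}{10}$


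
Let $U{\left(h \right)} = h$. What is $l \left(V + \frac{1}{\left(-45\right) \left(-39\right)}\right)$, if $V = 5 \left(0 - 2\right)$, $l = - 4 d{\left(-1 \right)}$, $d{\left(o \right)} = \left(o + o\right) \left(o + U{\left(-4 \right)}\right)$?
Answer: $\frac{140392}{351} \approx 399.98$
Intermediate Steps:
$d{\left(o \right)} = 2 o \left(-4 + o\right)$ ($d{\left(o \right)} = \left(o + o\right) \left(o - 4\right) = 2 o \left(-4 + o\right)$)
$l = -40$ ($l = - 4 \cdot 2 \left(-1\right) \left(-4 - 1\right) = - 4 \cdot 2 \left(-1\right) \left(-5\right) = \left(-4\right) 10 = -40$)
$V = -10$ ($V = 5 \left(-2\right) = -10$)
$l \left(V + \frac{1}{\left(-45\right) \left(-39\right)}\right) = - 40 \left(-10 + \frac{1}{\left(-45\right) \left(-39\right)}\right) = - 40 \left(-10 - - \frac{1}{1755}\right) = - 40 \left(-10 + \frac{1}{1755}\right) = \left(-40\right) \left(- \frac{17549}{1755}\right) = \frac{140392}{351}$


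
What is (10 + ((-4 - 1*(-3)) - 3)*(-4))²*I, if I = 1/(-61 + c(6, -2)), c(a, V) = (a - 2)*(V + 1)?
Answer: -52/5 ≈ -10.400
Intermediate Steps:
c(a, V) = (1 + V)*(-2 + a) (c(a, V) = (-2 + a)*(1 + V) = (1 + V)*(-2 + a))
I = -1/65 (I = 1/(-61 + (-2 + 6 - 2*(-2) - 2*6)) = 1/(-61 + (-2 + 6 + 4 - 12)) = 1/(-61 - 4) = 1/(-65) = -1/65 ≈ -0.015385)
(10 + ((-4 - 1*(-3)) - 3)*(-4))²*I = (10 + ((-4 - 1*(-3)) - 3)*(-4))²*(-1/65) = (10 + ((-4 + 3) - 3)*(-4))²*(-1/65) = (10 + (-1 - 3)*(-4))²*(-1/65) = (10 - 4*(-4))²*(-1/65) = (10 + 16)²*(-1/65) = 26²*(-1/65) = 676*(-1/65) = -52/5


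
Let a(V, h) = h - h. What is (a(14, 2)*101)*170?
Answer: 0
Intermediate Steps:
a(V, h) = 0
(a(14, 2)*101)*170 = (0*101)*170 = 0*170 = 0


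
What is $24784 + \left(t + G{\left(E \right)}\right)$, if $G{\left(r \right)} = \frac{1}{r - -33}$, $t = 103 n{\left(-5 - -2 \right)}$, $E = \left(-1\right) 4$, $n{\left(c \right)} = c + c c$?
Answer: $\frac{736659}{29} \approx 25402.0$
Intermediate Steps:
$n{\left(c \right)} = c + c^{2}$
$E = -4$
$t = 618$ ($t = 103 \left(-5 - -2\right) \left(1 - 3\right) = 103 \left(-5 + 2\right) \left(1 + \left(-5 + 2\right)\right) = 103 \left(- 3 \left(1 - 3\right)\right) = 103 \left(\left(-3\right) \left(-2\right)\right) = 103 \cdot 6 = 618$)
$G{\left(r \right)} = \frac{1}{33 + r}$ ($G{\left(r \right)} = \frac{1}{r + 33} = \frac{1}{33 + r}$)
$24784 + \left(t + G{\left(E \right)}\right) = 24784 + \left(618 + \frac{1}{33 - 4}\right) = 24784 + \left(618 + \frac{1}{29}\right) = 24784 + \frac{17923}{29} = \frac{736659}{29}$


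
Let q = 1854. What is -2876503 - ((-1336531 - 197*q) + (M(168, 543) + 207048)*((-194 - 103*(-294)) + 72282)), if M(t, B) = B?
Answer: -21252265404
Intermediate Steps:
-2876503 - ((-1336531 - 197*q) + (M(168, 543) + 207048)*((-194 - 103*(-294)) + 72282)) = -2876503 - ((-1336531 - 197*1854) + (543 + 207048)*((-194 - 103*(-294)) + 72282)) = -2876503 - ((-1336531 - 365238) + 207591*((-194 + 30282) + 72282)) = -2876503 - (-1701769 + 207591*(30088 + 72282)) = -2876503 - (-1701769 + 207591*102370) = -2876503 - (-1701769 + 21251090670) = -2876503 - 1*21249388901 = -2876503 - 21249388901 = -21252265404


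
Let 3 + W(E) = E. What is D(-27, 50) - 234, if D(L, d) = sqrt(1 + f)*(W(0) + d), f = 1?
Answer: -234 + 47*sqrt(2) ≈ -167.53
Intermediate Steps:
W(E) = -3 + E
D(L, d) = sqrt(2)*(-3 + d) (D(L, d) = sqrt(1 + 1)*((-3 + 0) + d) = sqrt(2)*(-3 + d))
D(-27, 50) - 234 = sqrt(2)*(-3 + 50) - 234 = sqrt(2)*47 - 234 = 47*sqrt(2) - 234 = -234 + 47*sqrt(2)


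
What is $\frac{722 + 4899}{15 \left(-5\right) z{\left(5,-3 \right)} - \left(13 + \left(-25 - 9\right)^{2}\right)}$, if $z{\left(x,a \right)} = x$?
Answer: $- \frac{5621}{1544} \approx -3.6405$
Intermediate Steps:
$\frac{722 + 4899}{15 \left(-5\right) z{\left(5,-3 \right)} - \left(13 + \left(-25 - 9\right)^{2}\right)} = \frac{722 + 4899}{15 \left(-5\right) 5 - \left(13 + \left(-25 - 9\right)^{2}\right)} = \frac{5621}{\left(-75\right) 5 - 1169} = \frac{5621}{-375 - 1169} = \frac{5621}{-1544} = 5621 \left(- \frac{1}{1544}\right) = - \frac{5621}{1544}$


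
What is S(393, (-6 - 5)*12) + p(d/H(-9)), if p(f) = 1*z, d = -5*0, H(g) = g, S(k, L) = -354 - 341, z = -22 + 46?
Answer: -671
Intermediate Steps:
z = 24
S(k, L) = -695
d = 0
p(f) = 24 (p(f) = 1*24 = 24)
S(393, (-6 - 5)*12) + p(d/H(-9)) = -695 + 24 = -671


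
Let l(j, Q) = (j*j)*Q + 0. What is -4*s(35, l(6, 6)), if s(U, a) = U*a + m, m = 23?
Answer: -30332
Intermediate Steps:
l(j, Q) = Q*j**2 (l(j, Q) = j**2*Q + 0 = Q*j**2 + 0 = Q*j**2)
s(U, a) = 23 + U*a (s(U, a) = U*a + 23 = 23 + U*a)
-4*s(35, l(6, 6)) = -4*(23 + 35*(6*6**2)) = -4*(23 + 35*(6*36)) = -4*(23 + 35*216) = -4*(23 + 7560) = -4*7583 = -30332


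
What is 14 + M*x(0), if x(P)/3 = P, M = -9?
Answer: 14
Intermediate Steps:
x(P) = 3*P
14 + M*x(0) = 14 - 27*0 = 14 - 9*0 = 14 + 0 = 14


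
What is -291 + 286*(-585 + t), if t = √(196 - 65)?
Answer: -167601 + 286*√131 ≈ -1.6433e+5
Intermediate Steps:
t = √131 ≈ 11.446
-291 + 286*(-585 + t) = -291 + 286*(-585 + √131) = -291 + (-167310 + 286*√131) = -167601 + 286*√131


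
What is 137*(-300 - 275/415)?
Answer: -3418835/83 ≈ -41191.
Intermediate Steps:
137*(-300 - 275/415) = 137*(-300 - 275*1/415) = 137*(-300 - 55/83) = 137*(-24955/83) = -3418835/83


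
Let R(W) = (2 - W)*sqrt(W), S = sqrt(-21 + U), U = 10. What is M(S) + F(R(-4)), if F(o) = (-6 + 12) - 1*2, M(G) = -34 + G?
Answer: -30 + I*sqrt(11) ≈ -30.0 + 3.3166*I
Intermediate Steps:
S = I*sqrt(11) (S = sqrt(-21 + 10) = sqrt(-11) = I*sqrt(11) ≈ 3.3166*I)
R(W) = sqrt(W)*(2 - W)
F(o) = 4 (F(o) = 6 - 2 = 4)
M(S) + F(R(-4)) = (-34 + I*sqrt(11)) + 4 = -30 + I*sqrt(11)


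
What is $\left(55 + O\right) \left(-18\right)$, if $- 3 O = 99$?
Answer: $-396$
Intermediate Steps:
$O = -33$ ($O = \left(- \frac{1}{3}\right) 99 = -33$)
$\left(55 + O\right) \left(-18\right) = \left(55 - 33\right) \left(-18\right) = 22 \left(-18\right) = -396$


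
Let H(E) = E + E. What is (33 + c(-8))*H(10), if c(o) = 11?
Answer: 880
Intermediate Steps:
H(E) = 2*E
(33 + c(-8))*H(10) = (33 + 11)*(2*10) = 44*20 = 880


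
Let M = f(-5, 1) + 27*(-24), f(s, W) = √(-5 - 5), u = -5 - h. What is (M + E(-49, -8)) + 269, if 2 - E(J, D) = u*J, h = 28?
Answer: -1994 + I*√10 ≈ -1994.0 + 3.1623*I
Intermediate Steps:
u = -33 (u = -5 - 1*28 = -5 - 28 = -33)
f(s, W) = I*√10 (f(s, W) = √(-10) = I*√10)
E(J, D) = 2 + 33*J (E(J, D) = 2 - (-33)*J = 2 + 33*J)
M = -648 + I*√10 (M = I*√10 + 27*(-24) = I*√10 - 648 = -648 + I*√10 ≈ -648.0 + 3.1623*I)
(M + E(-49, -8)) + 269 = ((-648 + I*√10) + (2 + 33*(-49))) + 269 = ((-648 + I*√10) + (2 - 1617)) + 269 = ((-648 + I*√10) - 1615) + 269 = (-2263 + I*√10) + 269 = -1994 + I*√10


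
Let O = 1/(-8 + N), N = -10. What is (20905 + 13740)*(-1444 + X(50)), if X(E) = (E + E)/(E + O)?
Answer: -44912253620/899 ≈ -4.9958e+7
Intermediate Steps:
O = -1/18 (O = 1/(-8 - 10) = 1/(-18) = -1/18 ≈ -0.055556)
X(E) = 2*E/(-1/18 + E) (X(E) = (E + E)/(E - 1/18) = (2*E)/(-1/18 + E) = 2*E/(-1/18 + E))
(20905 + 13740)*(-1444 + X(50)) = (20905 + 13740)*(-1444 + 36*50/(-1 + 18*50)) = 34645*(-1444 + 36*50/(-1 + 900)) = 34645*(-1444 + 36*50/899) = 34645*(-1444 + 36*50*(1/899)) = 34645*(-1444 + 1800/899) = 34645*(-1296356/899) = -44912253620/899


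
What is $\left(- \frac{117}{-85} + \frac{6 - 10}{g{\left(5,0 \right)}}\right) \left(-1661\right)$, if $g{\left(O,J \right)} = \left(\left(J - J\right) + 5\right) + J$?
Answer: $- \frac{81389}{85} \approx -957.52$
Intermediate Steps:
$g{\left(O,J \right)} = 5 + J$ ($g{\left(O,J \right)} = \left(0 + 5\right) + J = 5 + J$)
$\left(- \frac{117}{-85} + \frac{6 - 10}{g{\left(5,0 \right)}}\right) \left(-1661\right) = \left(- \frac{117}{-85} + \frac{6 - 10}{5 + 0}\right) \left(-1661\right) = \left(\left(-117\right) \left(- \frac{1}{85}\right) + \frac{6 - 10}{5}\right) \left(-1661\right) = \left(\frac{117}{85} - \frac{4}{5}\right) \left(-1661\right) = \frac{49}{85} \left(-1661\right) = - \frac{81389}{85}$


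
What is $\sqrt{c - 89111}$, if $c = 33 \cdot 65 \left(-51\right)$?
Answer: $i \sqrt{198506} \approx 445.54 i$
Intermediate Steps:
$c = -109395$ ($c = 2145 \left(-51\right) = -109395$)
$\sqrt{c - 89111} = \sqrt{-109395 - 89111} = \sqrt{-198506} = i \sqrt{198506}$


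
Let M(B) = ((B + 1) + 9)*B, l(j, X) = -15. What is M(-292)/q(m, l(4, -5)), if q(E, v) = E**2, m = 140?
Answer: 10293/2450 ≈ 4.2012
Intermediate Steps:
M(B) = B*(10 + B) (M(B) = ((1 + B) + 9)*B = (10 + B)*B = B*(10 + B))
M(-292)/q(m, l(4, -5)) = (-292*(10 - 292))/(140**2) = -292*(-282)/19600 = 82344*(1/19600) = 10293/2450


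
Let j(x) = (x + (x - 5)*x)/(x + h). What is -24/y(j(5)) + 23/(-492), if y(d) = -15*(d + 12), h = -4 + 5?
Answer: 14761/189420 ≈ 0.077927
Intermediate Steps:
h = 1
j(x) = (x + x*(-5 + x))/(1 + x) (j(x) = (x + (x - 5)*x)/(x + 1) = (x + (-5 + x)*x)/(1 + x) = (x + x*(-5 + x))/(1 + x))
y(d) = -180 - 15*d (y(d) = -15*(12 + d) = -180 - 15*d)
-24/y(j(5)) + 23/(-492) = -24/(-180 - 75*(-4 + 5)/(1 + 5)) + 23/(-492) = -24/(-180 - 75/6) + 23*(-1/492) = -24/(-180 - 75/6) - 23/492 = -24/(-180 - 15*5/6) - 23/492 = -24/(-180 - 25/2) - 23/492 = -24/(-385/2) - 23/492 = -24*(-2/385) - 23/492 = 48/385 - 23/492 = 14761/189420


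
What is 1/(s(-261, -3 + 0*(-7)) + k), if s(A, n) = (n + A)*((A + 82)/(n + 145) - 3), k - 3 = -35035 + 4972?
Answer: -71/2054400 ≈ -3.4560e-5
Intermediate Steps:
k = -30060 (k = 3 + (-35035 + 4972) = 3 - 30063 = -30060)
s(A, n) = (-3 + (82 + A)/(145 + n))*(A + n) (s(A, n) = (A + n)*((82 + A)/(145 + n) - 3) = (A + n)*(-3 + (82 + A)/(145 + n)) = (-3 + (82 + A)/(145 + n))*(A + n))
1/(s(-261, -3 + 0*(-7)) + k) = 1/(((-261)**2 - 353*(-261) - 353*(-3 + 0*(-7)) - 3*(-3 + 0*(-7))**2 - 2*(-261)*(-3 + 0*(-7)))/(145 + (-3 + 0*(-7))) - 30060) = 1/((68121 + 92133 - 353*(-3 + 0) - 3*(-3 + 0)**2 - 2*(-261)*(-3 + 0))/(145 + (-3 + 0)) - 30060) = 1/((68121 + 92133 - 353*(-3) - 3*(-3)**2 - 2*(-261)*(-3))/(145 - 3) - 30060) = 1/((68121 + 92133 + 1059 - 3*9 - 1566)/142 - 30060) = 1/((68121 + 92133 + 1059 - 27 - 1566)/142 - 30060) = 1/((1/142)*159720 - 30060) = 1/(79860/71 - 30060) = 1/(-2054400/71) = -71/2054400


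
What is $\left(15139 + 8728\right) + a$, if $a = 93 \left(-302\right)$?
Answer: $-4219$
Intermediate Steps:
$a = -28086$
$\left(15139 + 8728\right) + a = \left(15139 + 8728\right) - 28086 = 23867 - 28086 = -4219$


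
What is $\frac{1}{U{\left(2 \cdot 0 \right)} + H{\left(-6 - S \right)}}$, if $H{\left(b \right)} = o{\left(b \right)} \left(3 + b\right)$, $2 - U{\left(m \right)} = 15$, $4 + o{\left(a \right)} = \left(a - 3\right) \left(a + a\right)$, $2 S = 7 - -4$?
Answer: $- \frac{4}{11255} \approx -0.0003554$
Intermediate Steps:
$S = \frac{11}{2}$ ($S = \frac{7 - -4}{2} = \frac{7 + 4}{2} = \frac{1}{2} \cdot 11 = \frac{11}{2} \approx 5.5$)
$o{\left(a \right)} = -4 + 2 a \left(-3 + a\right)$ ($o{\left(a \right)} = -4 + \left(a - 3\right) \left(a + a\right) = -4 + \left(-3 + a\right) 2 a = -4 + 2 a \left(-3 + a\right)$)
$U{\left(m \right)} = -13$ ($U{\left(m \right)} = 2 - 15 = -13$)
$H{\left(b \right)} = \left(3 + b\right) \left(-4 - 6 b + 2 b^{2}\right)$ ($H{\left(b \right)} = \left(-4 - 6 b + 2 b^{2}\right) \left(3 + b\right) = \left(3 + b\right) \left(-4 - 6 b + 2 b^{2}\right)$)
$\frac{1}{U{\left(2 \cdot 0 \right)} + H{\left(-6 - S \right)}} = \frac{1}{-13 - \left(12 - 2 \left(-6 - \frac{11}{2}\right)^{3} + 22 \left(-6 - \frac{11}{2}\right)\right)} = \frac{1}{-13 - \left(-241 + \frac{12167}{4}\right)} = \frac{1}{-13 + \left(-12 + 253 + 2 \left(- \frac{12167}{8}\right)\right)} = \frac{1}{-13 - \frac{11203}{4}} = \frac{1}{- \frac{11255}{4}} = - \frac{4}{11255}$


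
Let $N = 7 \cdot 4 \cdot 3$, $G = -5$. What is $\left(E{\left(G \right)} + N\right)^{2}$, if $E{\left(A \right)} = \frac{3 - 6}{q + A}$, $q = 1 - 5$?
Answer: $\frac{64009}{9} \approx 7112.1$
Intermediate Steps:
$q = -4$
$N = 84$ ($N = 28 \cdot 3 = 84$)
$E{\left(A \right)} = - \frac{3}{-4 + A}$ ($E{\left(A \right)} = \frac{3 - 6}{-4 + A} = - \frac{3}{-4 + A}$)
$\left(E{\left(G \right)} + N\right)^{2} = \left(- \frac{3}{-4 - 5} + 84\right)^{2} = \left(- \frac{3}{-9} + 84\right)^{2} = \left(\left(-3\right) \left(- \frac{1}{9}\right) + 84\right)^{2} = \left(\frac{1}{3} + 84\right)^{2} = \left(\frac{253}{3}\right)^{2} = \frac{64009}{9}$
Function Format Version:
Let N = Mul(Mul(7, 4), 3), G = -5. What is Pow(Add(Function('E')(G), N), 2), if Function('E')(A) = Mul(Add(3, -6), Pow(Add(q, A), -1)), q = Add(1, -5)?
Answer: Rational(64009, 9) ≈ 7112.1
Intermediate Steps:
q = -4
N = 84 (N = Mul(28, 3) = 84)
Function('E')(A) = Mul(-3, Pow(Add(-4, A), -1)) (Function('E')(A) = Mul(Add(3, -6), Pow(Add(-4, A), -1)) = Mul(-3, Pow(Add(-4, A), -1)))
Pow(Add(Function('E')(G), N), 2) = Pow(Add(Mul(-3, Pow(Add(-4, -5), -1)), 84), 2) = Pow(Add(Mul(-3, Pow(-9, -1)), 84), 2) = Pow(Add(Mul(-3, Rational(-1, 9)), 84), 2) = Pow(Add(Rational(1, 3), 84), 2) = Pow(Rational(253, 3), 2) = Rational(64009, 9)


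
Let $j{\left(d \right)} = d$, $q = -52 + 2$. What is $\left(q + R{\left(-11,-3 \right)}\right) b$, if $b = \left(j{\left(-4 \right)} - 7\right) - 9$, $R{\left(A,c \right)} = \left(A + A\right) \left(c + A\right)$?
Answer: $-5160$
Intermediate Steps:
$q = -50$
$R{\left(A,c \right)} = 2 A \left(A + c\right)$
$b = -20$ ($b = \left(-4 - 7\right) - 9 = -11 - 9 = -20$)
$\left(q + R{\left(-11,-3 \right)}\right) b = \left(-50 + 2 \left(-11\right) \left(-11 - 3\right)\right) \left(-20\right) = \left(-50 + 2 \left(-11\right) \left(-14\right)\right) \left(-20\right) = \left(-50 + 308\right) \left(-20\right) = 258 \left(-20\right) = -5160$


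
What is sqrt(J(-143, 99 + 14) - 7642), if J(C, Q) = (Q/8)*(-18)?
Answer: I*sqrt(31585)/2 ≈ 88.861*I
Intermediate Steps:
J(C, Q) = -9*Q/4 (J(C, Q) = (Q*(1/8))*(-18) = (Q/8)*(-18) = -9*Q/4)
sqrt(J(-143, 99 + 14) - 7642) = sqrt(-9*(99 + 14)/4 - 7642) = sqrt(-9/4*113 - 7642) = sqrt(-1017/4 - 7642) = sqrt(-31585/4) = I*sqrt(31585)/2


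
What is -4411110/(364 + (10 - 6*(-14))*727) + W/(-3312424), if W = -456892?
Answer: -1822509654557/28446269206 ≈ -64.068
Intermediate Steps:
-4411110/(364 + (10 - 6*(-14))*727) + W/(-3312424) = -4411110/(364 + (10 - 6*(-14))*727) - 456892/(-3312424) = -4411110/(364 + (10 + 84)*727) - 456892*(-1/3312424) = -4411110/(364 + 94*727) + 114223/828106 = -4411110/(364 + 68338) + 114223/828106 = -4411110/68702 + 114223/828106 = -4411110*1/68702 + 114223/828106 = -2205555/34351 + 114223/828106 = -1822509654557/28446269206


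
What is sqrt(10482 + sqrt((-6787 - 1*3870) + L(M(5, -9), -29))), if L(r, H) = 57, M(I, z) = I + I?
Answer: sqrt(10482 + 10*I*sqrt(106)) ≈ 102.38 + 0.5028*I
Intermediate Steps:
M(I, z) = 2*I
sqrt(10482 + sqrt((-6787 - 1*3870) + L(M(5, -9), -29))) = sqrt(10482 + sqrt((-6787 - 1*3870) + 57)) = sqrt(10482 + sqrt((-6787 - 3870) + 57)) = sqrt(10482 + sqrt(-10657 + 57)) = sqrt(10482 + sqrt(-10600)) = sqrt(10482 + 10*I*sqrt(106))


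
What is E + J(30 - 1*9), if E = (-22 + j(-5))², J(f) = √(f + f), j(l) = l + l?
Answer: 1024 + √42 ≈ 1030.5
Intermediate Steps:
j(l) = 2*l
J(f) = √2*√f (J(f) = √(2*f) = √2*√f)
E = 1024 (E = (-22 + 2*(-5))² = (-22 - 10)² = (-32)² = 1024)
E + J(30 - 1*9) = 1024 + √2*√(30 - 1*9) = 1024 + √2*√(30 - 9) = 1024 + √2*√21 = 1024 + √42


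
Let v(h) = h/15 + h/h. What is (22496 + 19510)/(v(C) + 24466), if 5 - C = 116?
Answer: 35005/20383 ≈ 1.7174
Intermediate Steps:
C = -111 (C = 5 - 1*116 = 5 - 116 = -111)
v(h) = 1 + h/15 (v(h) = h*(1/15) + 1 = h/15 + 1 = 1 + h/15)
(22496 + 19510)/(v(C) + 24466) = (22496 + 19510)/((1 + (1/15)*(-111)) + 24466) = 42006/((1 - 37/5) + 24466) = 42006/(-32/5 + 24466) = 42006/(122298/5) = 42006*(5/122298) = 35005/20383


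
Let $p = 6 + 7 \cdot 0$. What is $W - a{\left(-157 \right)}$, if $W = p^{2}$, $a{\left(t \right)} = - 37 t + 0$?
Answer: $-5773$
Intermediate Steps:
$a{\left(t \right)} = - 37 t$
$p = 6$ ($p = 6 + 0 = 6$)
$W = 36$ ($W = 6^{2} = 36$)
$W - a{\left(-157 \right)} = 36 - \left(-37\right) \left(-157\right) = 36 - 5809 = -5773$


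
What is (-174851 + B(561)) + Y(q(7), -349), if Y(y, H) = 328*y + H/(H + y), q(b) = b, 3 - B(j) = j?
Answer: -59204297/342 ≈ -1.7311e+5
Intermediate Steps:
B(j) = 3 - j
Y(y, H) = 328*y + H/(H + y)
(-174851 + B(561)) + Y(q(7), -349) = (-174851 + (3 - 1*561)) + (-349 + 328*7² + 328*(-349)*7)/(-349 + 7) = (-174851 + (3 - 561)) + (-349 + 328*49 - 801304)/(-342) = (-174851 - 558) - (-349 + 16072 - 801304)/342 = -175409 - 1/342*(-785581) = -175409 + 785581/342 = -59204297/342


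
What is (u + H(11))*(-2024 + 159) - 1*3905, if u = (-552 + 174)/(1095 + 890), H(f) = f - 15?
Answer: 1552329/397 ≈ 3910.1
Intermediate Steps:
H(f) = -15 + f
u = -378/1985 ≈ -0.19043
(u + H(11))*(-2024 + 159) - 1*3905 = (-378/1985 + (-15 + 11))*(-2024 + 159) - 1*3905 = (-378/1985 - 4)*(-1865) - 3905 = -8318/1985*(-1865) - 3905 = 3102614/397 - 3905 = 1552329/397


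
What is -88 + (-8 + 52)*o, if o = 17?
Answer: 660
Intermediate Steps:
-88 + (-8 + 52)*o = -88 + (-8 + 52)*17 = -88 + 44*17 = -88 + 748 = 660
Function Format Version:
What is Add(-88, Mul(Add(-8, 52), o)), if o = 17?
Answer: 660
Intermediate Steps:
Add(-88, Mul(Add(-8, 52), o)) = Add(-88, Mul(Add(-8, 52), 17)) = Add(-88, Mul(44, 17)) = Add(-88, 748) = 660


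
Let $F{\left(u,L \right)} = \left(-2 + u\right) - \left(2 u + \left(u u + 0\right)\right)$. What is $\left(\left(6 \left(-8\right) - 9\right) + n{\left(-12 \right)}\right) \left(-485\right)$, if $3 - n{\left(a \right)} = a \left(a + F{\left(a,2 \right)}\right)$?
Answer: $875910$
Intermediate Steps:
$F{\left(u,L \right)} = -2 - u - u^{2}$ ($F{\left(u,L \right)} = \left(-2 + u\right) - \left(2 u + \left(u^{2} + 0\right)\right) = \left(-2 + u\right) - \left(2 u + u^{2}\right) = \left(-2 + u\right) - \left(u^{2} + 2 u\right) = -2 - u - u^{2}$)
$n{\left(a \right)} = 3 - a \left(-2 - a^{2}\right)$ ($n{\left(a \right)} = 3 - a \left(a - \left(2 + a + a^{2}\right)\right) = 3 - a \left(-2 - a^{2}\right)$)
$\left(\left(6 \left(-8\right) - 9\right) + n{\left(-12 \right)}\right) \left(-485\right) = \left(\left(6 \left(-8\right) - 9\right) + \left(3 + \left(-12\right)^{3} + 2 \left(-12\right)\right)\right) \left(-485\right) = \left(\left(-48 - 9\right) - 1749\right) \left(-485\right) = \left(-57 - 1749\right) \left(-485\right) = \left(-1806\right) \left(-485\right) = 875910$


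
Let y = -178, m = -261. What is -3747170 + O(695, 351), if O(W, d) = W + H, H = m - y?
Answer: -3746558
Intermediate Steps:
H = -83 (H = -261 - 1*(-178) = -261 + 178 = -83)
O(W, d) = -83 + W (O(W, d) = W - 83 = -83 + W)
-3747170 + O(695, 351) = -3747170 + (-83 + 695) = -3747170 + 612 = -3746558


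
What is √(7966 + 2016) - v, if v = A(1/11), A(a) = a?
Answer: -1/11 + √9982 ≈ 99.819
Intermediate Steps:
v = 1/11 ≈ 0.090909
√(7966 + 2016) - v = √(7966 + 2016) - 1*1/11 = √9982 - 1/11 = -1/11 + √9982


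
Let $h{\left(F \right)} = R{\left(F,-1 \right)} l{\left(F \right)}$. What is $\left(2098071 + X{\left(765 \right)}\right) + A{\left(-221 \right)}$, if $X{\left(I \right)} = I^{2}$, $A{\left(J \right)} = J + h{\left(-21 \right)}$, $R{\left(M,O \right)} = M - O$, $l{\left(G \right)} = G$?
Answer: $2683495$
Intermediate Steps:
$h{\left(F \right)} = F \left(1 + F\right)$ ($h{\left(F \right)} = \left(F - -1\right) F = \left(F + 1\right) F = \left(1 + F\right) F = F \left(1 + F\right)$)
$A{\left(J \right)} = 420 + J$ ($A{\left(J \right)} = J - 21 \left(1 - 21\right) = J - -420 = J + 420 = 420 + J$)
$\left(2098071 + X{\left(765 \right)}\right) + A{\left(-221 \right)} = \left(2098071 + 765^{2}\right) + \left(420 - 221\right) = \left(2098071 + 585225\right) + 199 = 2683296 + 199 = 2683495$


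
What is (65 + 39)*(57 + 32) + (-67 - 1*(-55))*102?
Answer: 8032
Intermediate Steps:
(65 + 39)*(57 + 32) + (-67 - 1*(-55))*102 = 104*89 + (-67 + 55)*102 = 9256 - 12*102 = 9256 - 1224 = 8032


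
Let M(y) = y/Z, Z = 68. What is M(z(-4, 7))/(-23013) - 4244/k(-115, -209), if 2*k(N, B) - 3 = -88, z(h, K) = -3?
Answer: 15320341/153420 ≈ 99.859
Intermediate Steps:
k(N, B) = -85/2 (k(N, B) = 3/2 + (½)*(-88) = 3/2 - 44 = -85/2)
M(y) = y/68
M(z(-4, 7))/(-23013) - 4244/k(-115, -209) = ((1/68)*(-3))/(-23013) - 4244/(-85/2) = -3/68*(-1/23013) - 4244*(-2/85) = 1/521628 + 8488/85 = 15320341/153420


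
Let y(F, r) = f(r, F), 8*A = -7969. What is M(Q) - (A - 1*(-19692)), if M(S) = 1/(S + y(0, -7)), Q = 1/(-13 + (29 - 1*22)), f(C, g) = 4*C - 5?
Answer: -29763881/1592 ≈ -18696.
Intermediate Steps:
A = -7969/8 (A = (1/8)*(-7969) = -7969/8 ≈ -996.13)
f(C, g) = -5 + 4*C
y(F, r) = -5 + 4*r
Q = -1/6 (Q = 1/(-13 + (29 - 22)) = 1/(-13 + 7) = 1/(-6) = -1/6 ≈ -0.16667)
M(S) = 1/(-33 + S) (M(S) = 1/(S + (-5 + 4*(-7))) = 1/(S + (-5 - 28)) = 1/(S - 33) = 1/(-33 + S))
M(Q) - (A - 1*(-19692)) = 1/(-33 - 1/6) - (-7969/8 - 1*(-19692)) = 1/(-199/6) - (-7969/8 + 19692) = -6/199 - 1*149567/8 = -6/199 - 149567/8 = -29763881/1592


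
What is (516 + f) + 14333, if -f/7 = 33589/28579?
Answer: 424134448/28579 ≈ 14841.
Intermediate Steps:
f = -235123/28579 ≈ -8.2271
(516 + f) + 14333 = (516 - 235123/28579) + 14333 = 14511641/28579 + 14333 = 424134448/28579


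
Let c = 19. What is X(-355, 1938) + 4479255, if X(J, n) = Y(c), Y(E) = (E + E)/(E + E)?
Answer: 4479256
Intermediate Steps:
Y(E) = 1 (Y(E) = (2*E)/((2*E)) = (2*E)*(1/(2*E)) = 1)
X(J, n) = 1
X(-355, 1938) + 4479255 = 1 + 4479255 = 4479256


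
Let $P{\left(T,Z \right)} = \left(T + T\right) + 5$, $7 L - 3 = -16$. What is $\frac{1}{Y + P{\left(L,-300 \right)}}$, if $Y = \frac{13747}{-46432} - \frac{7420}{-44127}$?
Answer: $\frac{14342334048}{16605524773} \approx 0.86371$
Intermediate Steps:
$L = - \frac{13}{7}$ ($L = \frac{3}{7} + \frac{1}{7} \left(-16\right) = \frac{3}{7} - \frac{16}{7} = - \frac{13}{7} \approx -1.8571$)
$P{\left(T,Z \right)} = 5 + 2 T$ ($P{\left(T,Z \right)} = 2 T + 5 = 5 + 2 T$)
$Y = - \frac{262088429}{2048904864}$ ($Y = 13747 \left(- \frac{1}{46432}\right) - - \frac{7420}{44127} = - \frac{13747}{46432} + \frac{7420}{44127} = - \frac{262088429}{2048904864} \approx -0.12792$)
$\frac{1}{Y + P{\left(L,-300 \right)}} = \frac{1}{- \frac{262088429}{2048904864} + \left(5 + 2 \left(- \frac{13}{7}\right)\right)} = \frac{1}{- \frac{262088429}{2048904864} + \left(5 - \frac{26}{7}\right)} = \frac{1}{- \frac{262088429}{2048904864} + \frac{9}{7}} = \frac{1}{\frac{16605524773}{14342334048}} = \frac{14342334048}{16605524773}$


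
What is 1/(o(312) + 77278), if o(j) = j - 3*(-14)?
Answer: 1/77632 ≈ 1.2881e-5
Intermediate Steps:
o(j) = 42 + j (o(j) = j + 42 = 42 + j)
1/(o(312) + 77278) = 1/((42 + 312) + 77278) = 1/(354 + 77278) = 1/77632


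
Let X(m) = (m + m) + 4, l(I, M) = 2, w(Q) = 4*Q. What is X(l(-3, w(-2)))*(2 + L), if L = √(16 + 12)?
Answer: 16 + 16*√7 ≈ 58.332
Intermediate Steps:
L = 2*√7 (L = √28 = 2*√7 ≈ 5.2915)
X(m) = 4 + 2*m (X(m) = 2*m + 4 = 4 + 2*m)
X(l(-3, w(-2)))*(2 + L) = (4 + 2*2)*(2 + 2*√7) = (4 + 4)*(2 + 2*√7) = 8*(2 + 2*√7) = 16 + 16*√7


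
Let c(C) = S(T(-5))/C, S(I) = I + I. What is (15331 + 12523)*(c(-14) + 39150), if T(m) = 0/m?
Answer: 1090484100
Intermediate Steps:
T(m) = 0
S(I) = 2*I
c(C) = 0 (c(C) = (2*0)/C = 0/C = 0)
(15331 + 12523)*(c(-14) + 39150) = (15331 + 12523)*(0 + 39150) = 27854*39150 = 1090484100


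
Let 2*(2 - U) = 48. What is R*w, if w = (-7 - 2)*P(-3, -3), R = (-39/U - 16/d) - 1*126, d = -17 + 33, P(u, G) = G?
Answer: -74385/22 ≈ -3381.1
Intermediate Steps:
U = -22 (U = 2 - ½*48 = 2 - 24 = -22)
d = 16
R = -2755/22 (R = (-39/(-22) - 16/16) - 1*126 = (-39*(-1/22) - 16*1/16) - 126 = (39/22 - 1) - 126 = 17/22 - 126 = -2755/22 ≈ -125.23)
w = 27 (w = (-7 - 2)*(-3) = -9*(-3) = 27)
R*w = -2755/22*27 = -74385/22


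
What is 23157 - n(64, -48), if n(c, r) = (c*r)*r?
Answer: -124299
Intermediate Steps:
n(c, r) = c*r**2
23157 - n(64, -48) = 23157 - 64*(-48)**2 = 23157 - 64*2304 = 23157 - 1*147456 = 23157 - 147456 = -124299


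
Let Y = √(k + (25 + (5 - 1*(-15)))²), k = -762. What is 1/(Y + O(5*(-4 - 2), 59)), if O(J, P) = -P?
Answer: -59/2218 - √1263/2218 ≈ -0.042623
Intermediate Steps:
Y = √1263 (Y = √(-762 + (25 + (5 - 1*(-15)))²) = √(-762 + (25 + (5 + 15))²) = √(-762 + (25 + 20)²) = √(-762 + 45²) = √(-762 + 2025) = √1263 ≈ 35.539)
1/(Y + O(5*(-4 - 2), 59)) = 1/(√1263 - 1*59) = 1/(√1263 - 59) = 1/(-59 + √1263)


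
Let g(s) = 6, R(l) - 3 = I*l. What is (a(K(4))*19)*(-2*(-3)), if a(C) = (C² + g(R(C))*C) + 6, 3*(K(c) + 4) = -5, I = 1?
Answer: 1406/3 ≈ 468.67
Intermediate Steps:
R(l) = 3 + l (R(l) = 3 + 1*l = 3 + l)
K(c) = -17/3 (K(c) = -4 + (⅓)*(-5) = -4 - 5/3 = -17/3)
a(C) = 6 + C² + 6*C (a(C) = (C² + 6*C) + 6 = 6 + C² + 6*C)
(a(K(4))*19)*(-2*(-3)) = ((6 + (-17/3)² + 6*(-17/3))*19)*(-2*(-3)) = ((6 + 289/9 - 34)*19)*6 = ((37/9)*19)*6 = (703/9)*6 = 1406/3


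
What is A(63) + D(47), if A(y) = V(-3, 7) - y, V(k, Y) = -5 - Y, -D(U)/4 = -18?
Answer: -3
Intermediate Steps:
D(U) = 72 (D(U) = -4*(-18) = 72)
A(y) = -12 - y (A(y) = (-5 - 1*7) - y = (-5 - 7) - y = -12 - y)
A(63) + D(47) = (-12 - 1*63) + 72 = (-12 - 63) + 72 = -75 + 72 = -3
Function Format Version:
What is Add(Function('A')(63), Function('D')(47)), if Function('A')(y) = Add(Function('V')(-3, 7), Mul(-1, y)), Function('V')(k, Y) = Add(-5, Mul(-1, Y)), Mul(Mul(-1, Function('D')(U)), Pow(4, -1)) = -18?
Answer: -3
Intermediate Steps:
Function('D')(U) = 72 (Function('D')(U) = Mul(-4, -18) = 72)
Function('A')(y) = Add(-12, Mul(-1, y)) (Function('A')(y) = Add(Add(-5, Mul(-1, 7)), Mul(-1, y)) = Add(Add(-5, -7), Mul(-1, y)) = Add(-12, Mul(-1, y)))
Add(Function('A')(63), Function('D')(47)) = Add(Add(-12, Mul(-1, 63)), 72) = Add(Add(-12, -63), 72) = Add(-75, 72) = -3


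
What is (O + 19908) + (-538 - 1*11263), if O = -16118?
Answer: -8011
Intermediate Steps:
(O + 19908) + (-538 - 1*11263) = (-16118 + 19908) + (-538 - 1*11263) = 3790 + (-538 - 11263) = 3790 - 11801 = -8011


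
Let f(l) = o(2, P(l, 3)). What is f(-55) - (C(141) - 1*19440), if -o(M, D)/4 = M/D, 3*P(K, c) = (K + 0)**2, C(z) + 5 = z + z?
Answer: 57968051/3025 ≈ 19163.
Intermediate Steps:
C(z) = -5 + 2*z (C(z) = -5 + (z + z) = -5 + 2*z)
P(K, c) = K**2/3 (P(K, c) = (K + 0)**2/3 = K**2/3)
o(M, D) = -4*M/D
f(l) = -24/l**2 (f(l) = -4*2/l**2/3 = -4*2*3/l**2 = -24/l**2)
f(-55) - (C(141) - 1*19440) = -24/(-55)**2 - ((-5 + 2*141) - 1*19440) = -24*1/3025 - ((-5 + 282) - 19440) = -24/3025 - (277 - 19440) = -24/3025 - 1*(-19163) = -24/3025 + 19163 = 57968051/3025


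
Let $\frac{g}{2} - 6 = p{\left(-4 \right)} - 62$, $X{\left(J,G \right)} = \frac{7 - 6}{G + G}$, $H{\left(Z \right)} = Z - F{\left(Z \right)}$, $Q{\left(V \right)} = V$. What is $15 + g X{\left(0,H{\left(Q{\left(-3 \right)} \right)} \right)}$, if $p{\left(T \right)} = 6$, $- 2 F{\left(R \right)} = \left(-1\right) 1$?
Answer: $\frac{205}{7} \approx 29.286$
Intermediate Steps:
$F{\left(R \right)} = \frac{1}{2}$ ($F{\left(R \right)} = - \frac{\left(-1\right) 1}{2} = \left(- \frac{1}{2}\right) \left(-1\right) = \frac{1}{2}$)
$H{\left(Z \right)} = - \frac{1}{2} + Z$ ($H{\left(Z \right)} = Z - \frac{1}{2} = - \frac{1}{2} + Z$)
$X{\left(J,G \right)} = \frac{1}{2 G}$ ($X{\left(J,G \right)} = 1 \frac{1}{2 G} = \frac{1}{2 G}$)
$g = -100$ ($g = 12 + 2 \left(6 - 62\right) = 12 + 2 \left(-56\right) = 12 - 112 = -100$)
$15 + g X{\left(0,H{\left(Q{\left(-3 \right)} \right)} \right)} = 15 - 100 \frac{1}{2 \left(- \frac{1}{2} - 3\right)} = 15 - 100 \frac{1}{2 \left(- \frac{7}{2}\right)} = 15 - 100 \cdot \frac{1}{2} \left(- \frac{2}{7}\right) = 15 - - \frac{100}{7} = 15 + \frac{100}{7} = \frac{205}{7}$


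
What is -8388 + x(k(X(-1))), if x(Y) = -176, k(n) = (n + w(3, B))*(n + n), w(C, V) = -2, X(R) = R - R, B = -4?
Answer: -8564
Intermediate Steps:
X(R) = 0
k(n) = 2*n*(-2 + n) (k(n) = (n - 2)*(n + n) = (-2 + n)*(2*n) = 2*n*(-2 + n))
-8388 + x(k(X(-1))) = -8388 - 176 = -8564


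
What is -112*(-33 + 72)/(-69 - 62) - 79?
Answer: -5981/131 ≈ -45.656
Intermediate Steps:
-112*(-33 + 72)/(-69 - 62) - 79 = -4368/(-131) - 79 = -4368*(-1)/131 - 79 = -112*(-39/131) - 79 = 4368/131 - 79 = -5981/131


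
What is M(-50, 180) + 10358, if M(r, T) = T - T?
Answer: 10358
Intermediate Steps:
M(r, T) = 0
M(-50, 180) + 10358 = 0 + 10358 = 10358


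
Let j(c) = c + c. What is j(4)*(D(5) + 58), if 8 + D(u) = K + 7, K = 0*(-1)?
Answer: 456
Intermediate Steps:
j(c) = 2*c
K = 0
D(u) = -1 (D(u) = -8 + (0 + 7) = -8 + 7 = -1)
j(4)*(D(5) + 58) = (2*4)*(-1 + 58) = 8*57 = 456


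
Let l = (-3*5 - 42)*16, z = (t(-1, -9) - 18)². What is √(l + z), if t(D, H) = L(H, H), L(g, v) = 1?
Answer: I*√623 ≈ 24.96*I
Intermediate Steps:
t(D, H) = 1
z = 289 (z = (1 - 18)² = (-17)² = 289)
l = -912 (l = (-15 - 42)*16 = -57*16 = -912)
√(l + z) = √(-912 + 289) = √(-623) = I*√623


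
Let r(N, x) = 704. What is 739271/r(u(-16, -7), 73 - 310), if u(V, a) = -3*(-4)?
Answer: 739271/704 ≈ 1050.1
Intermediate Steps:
u(V, a) = 12
739271/r(u(-16, -7), 73 - 310) = 739271/704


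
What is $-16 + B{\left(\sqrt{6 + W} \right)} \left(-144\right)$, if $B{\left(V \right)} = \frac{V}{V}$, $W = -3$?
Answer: $-160$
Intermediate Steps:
$B{\left(V \right)} = 1$
$-16 + B{\left(\sqrt{6 + W} \right)} \left(-144\right) = -16 + 1 \left(-144\right) = -16 - 144 = -160$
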